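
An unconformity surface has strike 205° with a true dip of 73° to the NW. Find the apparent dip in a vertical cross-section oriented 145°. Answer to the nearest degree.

71°

The strike is 205° and the section trends 145°; the acute angle between them is β = 60°.
tan(apparent dip) = tan 73° · sin 60° = 2.8326
apparent dip = arctan 2.8326 = 70.56°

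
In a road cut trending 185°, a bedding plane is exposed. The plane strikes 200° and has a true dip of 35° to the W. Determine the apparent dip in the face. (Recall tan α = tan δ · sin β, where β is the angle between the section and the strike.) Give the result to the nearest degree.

The section lies 15° from the strike.
tan α = tan 35° × sin 15° = 0.7002 × 0.2588 = 0.1812
apparent dip = arctan 0.1812 = 10.27°

10°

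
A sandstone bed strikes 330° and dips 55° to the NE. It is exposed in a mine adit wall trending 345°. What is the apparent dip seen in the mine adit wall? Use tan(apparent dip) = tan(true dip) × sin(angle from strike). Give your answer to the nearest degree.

20°

The section lies 15° from the strike.
tan(apparent dip) = tan 55° · sin 15° = 0.3696
apparent dip = arctan 0.3696 = 20.29°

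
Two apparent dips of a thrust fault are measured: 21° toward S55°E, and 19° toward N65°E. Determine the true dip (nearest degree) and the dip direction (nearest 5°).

true dip 23°, dip direction 100°

Each apparent-dip line lies in the plane. As unit vectors (x east, y north, z up), v₁ plunges 21°→S55°E and v₂ plunges 19°→N65°E.
n = v₁ × v₂ = (0.318, -0.058, 0.764) (taken with n_z > 0).
Dip δ = arctan(|n_h|/n_z) = arctan(0.323/0.764) = 22.9°.
The horizontal component of n points toward azimuth atan2(n_x, n_y) = 100°, the dip direction.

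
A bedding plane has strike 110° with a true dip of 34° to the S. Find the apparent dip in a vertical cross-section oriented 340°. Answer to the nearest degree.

27°

The strike is 110° and the section trends 340°; the acute angle between them is β = 50°.
tan(apparent dip) = tan 34° · sin 50° = 0.5167
apparent dip = arctan 0.5167 = 27.33°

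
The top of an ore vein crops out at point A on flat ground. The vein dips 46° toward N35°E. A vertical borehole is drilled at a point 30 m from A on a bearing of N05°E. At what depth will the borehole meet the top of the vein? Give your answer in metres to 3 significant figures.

26.9 m

The hole lies 30° from the dip direction, so the down-dip offset is 30 × cos 30° = 25.98 m.
Depth = down-dip offset × tan(dip) = 25.98 × tan 46° = 25.98 × 1.0355
Depth = 26.90 m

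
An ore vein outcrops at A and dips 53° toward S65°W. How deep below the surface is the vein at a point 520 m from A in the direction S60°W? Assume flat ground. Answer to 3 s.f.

687 m

The hole lies 5° from the dip direction, so the down-dip offset is 520 × cos 5° = 518.02 m.
Depth = down-dip offset × tan(dip) = 518.02 × tan 53° = 518.02 × 1.3270
Depth = 687.44 m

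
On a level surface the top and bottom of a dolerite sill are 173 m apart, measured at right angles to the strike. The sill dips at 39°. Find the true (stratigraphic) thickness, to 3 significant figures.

109 m

True thickness t = w · sin(dip) = 173 × sin 39°
t = 173 × 0.6293 = 108.872 m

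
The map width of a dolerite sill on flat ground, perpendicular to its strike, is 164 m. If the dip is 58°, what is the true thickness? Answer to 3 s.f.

True thickness t = w · sin(dip) = 164 × sin 58°
t = 164 × 0.8480 = 139.080 m

139 m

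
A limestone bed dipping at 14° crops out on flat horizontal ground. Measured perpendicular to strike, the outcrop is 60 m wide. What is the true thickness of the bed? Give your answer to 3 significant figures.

14.5 m

True thickness t = w · sin(dip) = 60 × sin 14°
t = 60 × 0.2419 = 14.515 m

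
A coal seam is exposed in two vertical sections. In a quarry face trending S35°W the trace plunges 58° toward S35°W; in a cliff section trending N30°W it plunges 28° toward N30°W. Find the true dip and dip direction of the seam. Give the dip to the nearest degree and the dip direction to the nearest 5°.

The two traces are lines in the plane: v₁ = (sin 215°·cos 58°, cos 215°·cos 58°, −sin 58°), v₂ = (sin 330°·cos 28°, cos 330°·cos 28°, −sin 28°).
The plane normal is n = v₁ × v₂ ∝ (-0.852, -0.232, 0.424).
Dip δ = arctan(|n_h|/n_z) = arctan(0.883/0.424) = 64.4°.
The horizontal component of n points toward azimuth atan2(n_x, n_y) = 255°, the dip direction.

true dip 64°, dip direction 255°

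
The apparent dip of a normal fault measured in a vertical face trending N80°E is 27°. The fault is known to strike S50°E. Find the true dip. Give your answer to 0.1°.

33.6°

The section is 50° from the strike.
tan δ = tan α / sin β = tan 27° / sin 50° = 0.5095 / 0.7660 = 0.6651
true dip = arctan 0.6651 = 33.63°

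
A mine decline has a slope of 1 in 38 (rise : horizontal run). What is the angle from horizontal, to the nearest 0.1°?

1.5°

tan θ = 1/38 = 0.0263
θ = arctan(0.0263) = 1.51°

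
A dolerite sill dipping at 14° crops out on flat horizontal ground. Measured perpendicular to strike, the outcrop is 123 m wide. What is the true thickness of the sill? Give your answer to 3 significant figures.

True thickness t = w · sin(dip) = 123 × sin 14°
t = 123 × 0.2419 = 29.756 m

29.8 m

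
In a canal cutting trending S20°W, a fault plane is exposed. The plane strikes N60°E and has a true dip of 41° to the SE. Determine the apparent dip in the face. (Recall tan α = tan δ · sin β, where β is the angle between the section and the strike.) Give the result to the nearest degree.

The section lies 40° from the strike.
tan α = tan 41° × sin 40° = 0.8693 × 0.6428 = 0.5588
apparent dip = arctan 0.5588 = 29.20°

29°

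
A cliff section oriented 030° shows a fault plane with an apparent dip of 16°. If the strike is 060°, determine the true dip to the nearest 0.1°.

β = acute angle between strike 060° and section 030° = 30°.
tan(true dip) = tan 16° / sin 30° = 0.5735
δ = arctan(0.5735) = 29.83°

29.8°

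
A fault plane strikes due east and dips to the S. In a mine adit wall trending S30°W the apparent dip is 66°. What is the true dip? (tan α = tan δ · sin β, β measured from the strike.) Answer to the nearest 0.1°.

β = acute angle between strike due east and section S30°W = 60°.
tan(true dip) = tan 66° / sin 60° = 2.5935
true dip = arctan 2.5935 = 68.91°

68.9°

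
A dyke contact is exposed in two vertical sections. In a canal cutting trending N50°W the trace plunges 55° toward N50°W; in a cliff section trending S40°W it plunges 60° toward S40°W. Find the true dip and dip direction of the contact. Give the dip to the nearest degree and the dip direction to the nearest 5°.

true dip 66°, dip direction 260°

Each apparent-dip line lies in the plane. As unit vectors (x east, y north, z up), v₁ plunges 55°→N50°W and v₂ plunges 60°→S40°W.
n = v₁ × v₂ = (-0.633, -0.117, 0.287) (taken with n_z > 0).
Dip δ = arctan(|n_h|/n_z) = arctan(0.644/0.287) = 66.0°.
The horizontal component of n points toward azimuth atan2(n_x, n_y) = 260°, the dip direction.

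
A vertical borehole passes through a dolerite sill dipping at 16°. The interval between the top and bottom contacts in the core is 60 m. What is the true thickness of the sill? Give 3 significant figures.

57.7 m

True thickness t = h · cos(dip) = 60 × cos 16°
t = 60 × 0.9613 = 57.676 m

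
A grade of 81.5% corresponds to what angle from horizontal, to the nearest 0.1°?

tan θ = 81.5/100 = 0.8150
θ = arctan(0.8150) = 39.18°

39.2°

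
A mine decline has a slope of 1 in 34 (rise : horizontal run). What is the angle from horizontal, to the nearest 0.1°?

1.7°

tan θ = 1/34 = 0.0294
θ = arctan(0.0294) = 1.68°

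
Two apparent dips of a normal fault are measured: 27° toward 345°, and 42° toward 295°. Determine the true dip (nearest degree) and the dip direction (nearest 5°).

true dip 42°, dip direction 290°

Represent each trace as a vector plunging at its apparent dip toward its trend (east-north-up frame): v₁ = (-0.231, 0.861, -0.454), v₂ = (-0.674, 0.314, -0.669).
The plane normal is n = v₁ × v₂ ∝ (-0.433, 0.151, 0.507).
True dip = arccos(n_z / |n|) = arccos(0.7415) = 42.1°.
Dip direction = azimuth of (n_x, n_y) = atan2(-0.433, 0.151) = 289°.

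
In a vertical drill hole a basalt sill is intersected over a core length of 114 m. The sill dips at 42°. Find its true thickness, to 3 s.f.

True thickness t = h · cos(dip) = 114 × cos 42°
t = 114 × 0.7431 = 84.719 m

84.7 m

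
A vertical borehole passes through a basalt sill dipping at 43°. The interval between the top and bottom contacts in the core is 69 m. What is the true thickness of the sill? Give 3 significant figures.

50.5 m

True thickness t = h · cos(dip) = 69 × cos 43°
t = 69 × 0.7314 = 50.463 m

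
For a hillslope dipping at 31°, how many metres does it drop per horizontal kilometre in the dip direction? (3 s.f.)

601 m

drop per km = 1000 × tan 31° = 1000 × 0.6009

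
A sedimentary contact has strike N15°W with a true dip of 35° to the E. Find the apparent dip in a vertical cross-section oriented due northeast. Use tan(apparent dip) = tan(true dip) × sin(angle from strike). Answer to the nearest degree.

31°

The strike is N15°W and the section trends due northeast; the acute angle between them is β = 60°.
tan α = tan 35° × sin 60° = 0.7002 × 0.8660 = 0.6064
apparent dip = arctan 0.6064 = 31.23°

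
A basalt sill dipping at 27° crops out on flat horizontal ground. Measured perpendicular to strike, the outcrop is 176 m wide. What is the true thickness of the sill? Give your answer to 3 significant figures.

True thickness t = w · sin(dip) = 176 × sin 27°
t = 176 × 0.4540 = 79.902 m

79.9 m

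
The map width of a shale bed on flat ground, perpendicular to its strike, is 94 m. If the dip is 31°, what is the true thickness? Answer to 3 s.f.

True thickness t = w · sin(dip) = 94 × sin 31°
t = 94 × 0.5150 = 48.414 m

48.4 m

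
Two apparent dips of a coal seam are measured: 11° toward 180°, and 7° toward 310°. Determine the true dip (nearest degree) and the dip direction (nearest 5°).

Represent each trace as a vector plunging at its apparent dip toward its trend (east-north-up frame): v₁ = (0.000, -0.982, -0.191), v₂ = (-0.760, 0.638, -0.122).
n = v₁ × v₂ = (-0.241, -0.145, 0.746) (taken with n_z > 0).
True dip = arccos(n_z / |n|) = arccos(0.9356) = 20.7°.
The horizontal component of n points toward azimuth atan2(n_x, n_y) = 239°, the dip direction.

true dip 21°, dip direction 240°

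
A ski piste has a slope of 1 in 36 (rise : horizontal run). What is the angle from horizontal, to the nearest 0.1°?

tan θ = 1/36 = 0.0278
θ = arctan(0.0278) = 1.59°

1.6°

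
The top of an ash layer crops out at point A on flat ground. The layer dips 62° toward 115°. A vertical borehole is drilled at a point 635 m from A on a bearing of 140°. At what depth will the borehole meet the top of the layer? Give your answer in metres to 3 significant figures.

The hole lies 25° from the dip direction, so the down-dip offset is 635 × cos 25° = 575.51 m.
Depth = down-dip offset × tan(dip) = 575.51 × tan 62° = 575.51 × 1.8807
Depth = 1082.37 m

1080 m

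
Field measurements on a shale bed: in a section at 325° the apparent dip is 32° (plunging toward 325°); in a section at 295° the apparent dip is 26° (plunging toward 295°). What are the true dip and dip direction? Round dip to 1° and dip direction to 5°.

Each apparent-dip line lies in the plane. As unit vectors (x east, y north, z up), v₁ plunges 32°→325° and v₂ plunges 26°→295°.
The plane normal is n = v₁ × v₂ ∝ (-0.103, 0.218, 0.381).
Dip δ = arctan(|n_h|/n_z) = arctan(0.242/0.381) = 32.4°.
Dip direction = atan2(-0.103, 0.218) = 335° (azimuth of n's horizontal projection).

true dip 32°, dip direction 335°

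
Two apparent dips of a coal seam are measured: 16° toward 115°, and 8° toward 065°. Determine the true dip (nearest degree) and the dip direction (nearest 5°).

The two traces are lines in the plane: v₁ = (sin 115°·cos 16°, cos 115°·cos 16°, −sin 16°), v₂ = (sin 65°·cos 8°, cos 65°·cos 8°, −sin 8°).
Cross product v₁ × v₂ gives the pole to the plane: n ∝ (0.172, -0.126, 0.729).
tan δ = √(n_x²+n_y²)/n_z = 0.213/0.729, so δ = 16.3°.
Dip direction = atan2(0.172, -0.126) = 126° (azimuth of n's horizontal projection).

true dip 16°, dip direction 125°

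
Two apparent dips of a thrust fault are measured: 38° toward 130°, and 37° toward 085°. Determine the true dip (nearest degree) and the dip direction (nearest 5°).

true dip 40°, dip direction 110°

Represent each trace as a vector plunging at its apparent dip toward its trend (east-north-up frame): v₁ = (0.604, -0.507, -0.616), v₂ = (0.796, 0.070, -0.602).
Cross product v₁ × v₂ gives the pole to the plane: n ∝ (0.348, -0.127, 0.445).
Dip δ = arctan(|n_h|/n_z) = arctan(0.370/0.445) = 39.7°.
Dip direction = atan2(0.348, -0.127) = 110° (azimuth of n's horizontal projection).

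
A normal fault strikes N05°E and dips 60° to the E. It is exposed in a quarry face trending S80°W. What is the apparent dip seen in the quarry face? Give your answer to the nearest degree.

Angle between strike (N05°E) and section (S80°W): β = 75°.
tan α = tan 60° × sin 75° = 1.7321 × 0.9659 = 1.6730
α = arctan(1.6730) = 59.13°

59°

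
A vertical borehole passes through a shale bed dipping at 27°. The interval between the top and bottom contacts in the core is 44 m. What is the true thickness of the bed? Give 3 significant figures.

True thickness t = h · cos(dip) = 44 × cos 27°
t = 44 × 0.8910 = 39.204 m

39.2 m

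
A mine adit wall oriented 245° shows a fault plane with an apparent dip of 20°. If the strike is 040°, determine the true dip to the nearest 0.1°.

The section is 25° from the strike.
tan δ = tan α / sin β = tan 20° / sin 25° = 0.3640 / 0.4226 = 0.8612
true dip = arctan 0.8612 = 40.74°

40.7°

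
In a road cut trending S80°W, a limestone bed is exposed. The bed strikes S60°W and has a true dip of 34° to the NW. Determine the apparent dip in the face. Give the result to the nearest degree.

13°

The strike is S60°W and the section trends S80°W; the acute angle between them is β = 20°.
tan(apparent dip) = tan 34° · sin 20° = 0.2307
α = arctan(0.2307) = 12.99°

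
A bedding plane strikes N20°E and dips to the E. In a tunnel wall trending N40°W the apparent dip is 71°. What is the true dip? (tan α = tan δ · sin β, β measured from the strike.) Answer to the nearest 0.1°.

β = acute angle between strike N20°E and section N40°W = 60°.
tan δ = tan α / sin β = tan 71° / sin 60° = 2.9042 / 0.8660 = 3.3535
δ = arctan(3.3535) = 73.40°

73.4°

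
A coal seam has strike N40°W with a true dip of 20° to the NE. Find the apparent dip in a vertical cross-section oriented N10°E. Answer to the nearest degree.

Angle between strike (N40°W) and section (N10°E): β = 50°.
tan α = tan 20° × sin 50° = 0.3640 × 0.7660 = 0.2788
α = arctan(0.2788) = 15.58°

16°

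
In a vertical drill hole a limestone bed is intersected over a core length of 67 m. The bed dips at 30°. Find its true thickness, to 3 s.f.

True thickness t = h · cos(dip) = 67 × cos 30°
t = 67 × 0.8660 = 58.024 m

58.0 m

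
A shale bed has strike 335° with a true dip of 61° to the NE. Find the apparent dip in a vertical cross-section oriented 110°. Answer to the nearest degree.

52°

The strike is 335° and the section trends 110°; the acute angle between them is β = 45°.
tan α = tan 61° × sin 45° = 1.8040 × 0.7071 = 1.2757
α = arctan(1.2757) = 51.91°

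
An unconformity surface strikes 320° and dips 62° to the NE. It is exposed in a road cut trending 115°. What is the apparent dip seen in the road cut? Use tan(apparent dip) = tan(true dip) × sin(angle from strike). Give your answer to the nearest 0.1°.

38.5°

Angle between strike (320°) and section (115°): β = 25°.
tan(apparent dip) = tan 62° · sin 25° = 0.7948
α = arctan(0.7948) = 38.48°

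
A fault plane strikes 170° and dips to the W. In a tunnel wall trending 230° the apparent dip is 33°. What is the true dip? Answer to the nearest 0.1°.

The section is 60° from the strike.
tan δ = tan α / sin β = tan 33° / sin 60° = 0.6494 / 0.8660 = 0.7499
true dip = arctan 0.7499 = 36.87°

36.9°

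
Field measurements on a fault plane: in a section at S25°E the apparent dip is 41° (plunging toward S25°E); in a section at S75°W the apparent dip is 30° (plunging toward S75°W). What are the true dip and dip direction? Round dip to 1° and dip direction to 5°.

true dip 49°, dip direction 195°

Represent each trace as a vector plunging at its apparent dip toward its trend (east-north-up frame): v₁ = (0.319, -0.684, -0.656), v₂ = (-0.837, -0.224, -0.500).
n = v₁ × v₂ = (-0.195, -0.708, 0.644) (taken with n_z > 0).
True dip = arccos(n_z / |n|) = arccos(0.6590) = 48.8°.
Dip direction = atan2(-0.195, -0.708) = 195° (azimuth of n's horizontal projection).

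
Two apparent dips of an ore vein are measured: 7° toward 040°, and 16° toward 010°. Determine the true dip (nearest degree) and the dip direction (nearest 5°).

true dip 21°, dip direction 330°

The two traces are lines in the plane: v₁ = (sin 40°·cos 7°, cos 40°·cos 7°, −sin 7°), v₂ = (sin 10°·cos 16°, cos 10°·cos 16°, −sin 16°).
Cross product v₁ × v₂ gives the pole to the plane: n ∝ (-0.094, 0.156, 0.477).
True dip = arccos(n_z / |n|) = arccos(0.9344) = 20.9°.
The horizontal component of n points toward azimuth atan2(n_x, n_y) = 329°, the dip direction.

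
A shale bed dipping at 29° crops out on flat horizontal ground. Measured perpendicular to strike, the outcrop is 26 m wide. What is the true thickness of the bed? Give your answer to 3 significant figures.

12.6 m

True thickness t = w · sin(dip) = 26 × sin 29°
t = 26 × 0.4848 = 12.605 m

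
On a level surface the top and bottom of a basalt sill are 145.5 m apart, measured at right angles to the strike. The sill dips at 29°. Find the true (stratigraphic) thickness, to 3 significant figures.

True thickness t = w · sin(dip) = 145.5 × sin 29°
t = 145.5 × 0.4848 = 70.540 m

70.5 m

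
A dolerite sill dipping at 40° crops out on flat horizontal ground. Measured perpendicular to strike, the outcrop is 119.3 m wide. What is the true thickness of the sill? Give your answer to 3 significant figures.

76.7 m

True thickness t = w · sin(dip) = 119.3 × sin 40°
t = 119.3 × 0.6428 = 76.685 m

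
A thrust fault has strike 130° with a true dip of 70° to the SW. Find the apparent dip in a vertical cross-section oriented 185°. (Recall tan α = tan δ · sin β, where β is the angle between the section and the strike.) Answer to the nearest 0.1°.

66.0°

Angle between strike (130°) and section (185°): β = 55°.
tan α = tan 70° × sin 55° = 2.7475 × 0.8192 = 2.2506
α = arctan(2.2506) = 66.04°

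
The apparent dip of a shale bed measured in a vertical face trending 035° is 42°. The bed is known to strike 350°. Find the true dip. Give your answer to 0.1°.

51.9°

The section is 45° from the strike.
tan δ = tan α / sin β = tan 42° / sin 45° = 0.9004 / 0.7071 = 1.2734
true dip = arctan 1.2734 = 51.86°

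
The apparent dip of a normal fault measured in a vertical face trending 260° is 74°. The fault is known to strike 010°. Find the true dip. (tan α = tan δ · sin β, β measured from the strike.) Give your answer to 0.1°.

β = acute angle between strike 010° and section 260° = 70°.
tan δ = tan α / sin β = tan 74° / sin 70° = 3.4874 / 0.9397 = 3.7112
δ = arctan(3.7112) = 74.92°

74.9°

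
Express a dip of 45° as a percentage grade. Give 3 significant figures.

100%

grade % = 100 × tan 45° = 100 × 1.0000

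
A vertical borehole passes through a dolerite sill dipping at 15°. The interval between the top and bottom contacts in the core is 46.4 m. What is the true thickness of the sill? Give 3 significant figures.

44.8 m

True thickness t = h · cos(dip) = 46.4 × cos 15°
t = 46.4 × 0.9659 = 44.819 m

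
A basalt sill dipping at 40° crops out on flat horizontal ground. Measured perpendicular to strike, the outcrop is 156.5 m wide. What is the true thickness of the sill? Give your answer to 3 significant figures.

True thickness t = w · sin(dip) = 156.5 × sin 40°
t = 156.5 × 0.6428 = 100.596 m

101 m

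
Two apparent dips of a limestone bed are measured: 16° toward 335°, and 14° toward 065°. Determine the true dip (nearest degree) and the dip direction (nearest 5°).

true dip 21°, dip direction 015°

Each apparent-dip line lies in the plane. As unit vectors (x east, y north, z up), v₁ plunges 16°→335° and v₂ plunges 14°→065°.
The plane normal is n = v₁ × v₂ ∝ (0.098, 0.341, 0.933).
tan δ = √(n_x²+n_y²)/n_z = 0.354/0.933, so δ = 20.8°.
The horizontal component of n points toward azimuth atan2(n_x, n_y) = 16°, the dip direction.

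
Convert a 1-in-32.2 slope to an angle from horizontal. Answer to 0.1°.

tan θ = 1/32.2 = 0.0311
θ = arctan(0.0311) = 1.78°

1.8°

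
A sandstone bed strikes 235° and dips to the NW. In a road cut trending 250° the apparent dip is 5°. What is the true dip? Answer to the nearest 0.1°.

18.7°

β = acute angle between strike 235° and section 250° = 15°.
tan δ = tan α / sin β = tan 5° / sin 15° = 0.0875 / 0.2588 = 0.3380
δ = arctan(0.3380) = 18.68°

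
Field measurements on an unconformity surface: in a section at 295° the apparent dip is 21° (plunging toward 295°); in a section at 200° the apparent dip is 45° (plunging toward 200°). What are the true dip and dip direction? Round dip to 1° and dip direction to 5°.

The two traces are lines in the plane: v₁ = (sin 295°·cos 21°, cos 295°·cos 21°, −sin 21°), v₂ = (sin 200°·cos 45°, cos 200°·cos 45°, −sin 45°).
n = v₁ × v₂ = (-0.517, -0.512, 0.658) (taken with n_z > 0).
Dip δ = arctan(|n_h|/n_z) = arctan(0.727/0.658) = 47.9°.
Dip direction = atan2(-0.517, -0.512) = 225° (azimuth of n's horizontal projection).

true dip 48°, dip direction 225°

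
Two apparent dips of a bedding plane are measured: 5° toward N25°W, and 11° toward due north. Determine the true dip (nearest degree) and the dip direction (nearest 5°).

true dip 16°, dip direction 045°

Each apparent-dip line lies in the plane. As unit vectors (x east, y north, z up), v₁ plunges 5°→N25°W and v₂ plunges 11°→due north.
The plane normal is n = v₁ × v₂ ∝ (0.087, 0.080, 0.413).
True dip = arccos(n_z / |n|) = arccos(0.9614) = 16.0°.
Dip direction = azimuth of (n_x, n_y) = atan2(0.087, 0.080) = 47°.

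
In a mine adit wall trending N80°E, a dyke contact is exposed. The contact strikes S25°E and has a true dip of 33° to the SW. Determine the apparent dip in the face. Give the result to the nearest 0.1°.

The section lies 75° from the strike.
tan α = tan 33° × sin 75° = 0.6494 × 0.9659 = 0.6273
α = arctan(0.6273) = 32.10°

32.1°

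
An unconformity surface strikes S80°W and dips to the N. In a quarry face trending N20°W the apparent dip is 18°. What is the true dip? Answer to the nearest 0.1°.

18.3°

The section is 80° from the strike.
tan δ = tan α / sin β = tan 18° / sin 80° = 0.3249 / 0.9848 = 0.3299
true dip = arctan 0.3299 = 18.26°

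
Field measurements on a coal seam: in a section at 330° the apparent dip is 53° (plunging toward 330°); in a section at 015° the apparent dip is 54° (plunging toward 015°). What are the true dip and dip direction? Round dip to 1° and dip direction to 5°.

Each apparent-dip line lies in the plane. As unit vectors (x east, y north, z up), v₁ plunges 53°→330° and v₂ plunges 54°→015°.
n = v₁ × v₂ = (-0.032, 0.365, 0.250) (taken with n_z > 0).
True dip = arccos(n_z / |n|) = arccos(0.5639) = 55.7°.
The horizontal component of n points toward azimuth atan2(n_x, n_y) = 355°, the dip direction.

true dip 56°, dip direction 355°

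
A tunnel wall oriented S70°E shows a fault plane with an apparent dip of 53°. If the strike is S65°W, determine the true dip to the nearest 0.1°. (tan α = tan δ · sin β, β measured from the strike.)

61.9°

β = acute angle between strike S65°W and section S70°E = 45°.
tan δ = tan α / sin β = tan 53° / sin 45° = 1.3270 / 0.7071 = 1.8767
δ = arctan(1.8767) = 61.95°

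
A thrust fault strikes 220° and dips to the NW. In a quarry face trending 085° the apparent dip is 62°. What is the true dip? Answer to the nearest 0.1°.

69.4°

The section is 45° from the strike.
tan δ = tan α / sin β = tan 62° / sin 45° = 1.8807 / 0.7071 = 2.6597
δ = arctan(2.6597) = 69.39°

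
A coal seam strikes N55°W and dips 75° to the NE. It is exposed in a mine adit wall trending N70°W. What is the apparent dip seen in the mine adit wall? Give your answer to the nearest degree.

44°

The section lies 15° from the strike.
tan(apparent dip) = tan 75° · sin 15° = 0.9659
apparent dip = arctan 0.9659 = 44.01°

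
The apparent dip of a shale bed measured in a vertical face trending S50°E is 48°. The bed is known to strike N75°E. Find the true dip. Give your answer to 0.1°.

β = acute angle between strike N75°E and section S50°E = 55°.
tan(true dip) = tan 48° / sin 55° = 1.3558
δ = arctan(1.3558) = 53.59°

53.6°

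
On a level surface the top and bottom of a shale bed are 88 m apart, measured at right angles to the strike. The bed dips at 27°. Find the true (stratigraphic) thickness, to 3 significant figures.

True thickness t = w · sin(dip) = 88 × sin 27°
t = 88 × 0.4540 = 39.951 m

40.0 m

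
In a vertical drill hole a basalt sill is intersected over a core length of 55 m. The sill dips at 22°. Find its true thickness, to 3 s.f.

51.0 m

True thickness t = h · cos(dip) = 55 × cos 22°
t = 55 × 0.9272 = 50.995 m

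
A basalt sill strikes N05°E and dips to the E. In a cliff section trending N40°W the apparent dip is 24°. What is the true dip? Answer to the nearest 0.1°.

β = acute angle between strike N05°E and section N40°W = 45°.
tan δ = tan α / sin β = tan 24° / sin 45° = 0.4452 / 0.7071 = 0.6296
true dip = arctan 0.6296 = 32.20°

32.2°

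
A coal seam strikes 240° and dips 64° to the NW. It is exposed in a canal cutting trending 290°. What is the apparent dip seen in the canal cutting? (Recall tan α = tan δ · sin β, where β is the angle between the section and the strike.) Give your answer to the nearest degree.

58°

The section lies 50° from the strike.
tan(apparent dip) = tan 64° · sin 50° = 1.5706
α = arctan(1.5706) = 57.52°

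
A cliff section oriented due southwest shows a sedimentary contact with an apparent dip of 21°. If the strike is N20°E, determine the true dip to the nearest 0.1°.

β = acute angle between strike N20°E and section due southwest = 25°.
tan δ = tan α / sin β = tan 21° / sin 25° = 0.3839 / 0.4226 = 0.9083
true dip = arctan 0.9083 = 42.25°

42.2°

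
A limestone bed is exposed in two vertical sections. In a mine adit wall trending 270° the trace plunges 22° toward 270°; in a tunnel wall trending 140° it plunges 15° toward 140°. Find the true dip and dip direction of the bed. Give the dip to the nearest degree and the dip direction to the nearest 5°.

The two traces are lines in the plane: v₁ = (sin 270°·cos 22°, cos 270°·cos 22°, −sin 22°), v₂ = (sin 140°·cos 15°, cos 140°·cos 15°, −sin 15°).
Cross product v₁ × v₂ gives the pole to the plane: n ∝ (-0.277, -0.473, 0.686).
True dip = arccos(n_z / |n|) = arccos(0.7814) = 38.6°.
The horizontal component of n points toward azimuth atan2(n_x, n_y) = 210°, the dip direction.

true dip 39°, dip direction 210°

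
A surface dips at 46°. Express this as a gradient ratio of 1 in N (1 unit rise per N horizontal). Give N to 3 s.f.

1 : N means tan θ = 1/N, so N = 1/tan 46° = 1/1.0355

1 in 0.966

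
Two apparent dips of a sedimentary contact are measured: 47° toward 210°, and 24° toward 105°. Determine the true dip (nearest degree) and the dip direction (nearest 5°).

true dip 53°, dip direction 175°

Represent each trace as a vector plunging at its apparent dip toward its trend (east-north-up frame): v₁ = (-0.341, -0.591, -0.731), v₂ = (0.882, -0.236, -0.407).
Cross product v₁ × v₂ gives the pole to the plane: n ∝ (0.067, -0.784, 0.602).
True dip = arccos(n_z / |n|) = arccos(0.6075) = 52.6°.
Dip direction = atan2(0.067, -0.784) = 175° (azimuth of n's horizontal projection).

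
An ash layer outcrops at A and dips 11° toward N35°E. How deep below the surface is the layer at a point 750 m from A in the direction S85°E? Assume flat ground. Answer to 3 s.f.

The hole lies 60° from the dip direction, so the down-dip offset is 750 × cos 60° = 375.00 m.
Depth = down-dip offset × tan(dip) = 375.00 × tan 11° = 375.00 × 0.1944
Depth = 72.89 m

72.9 m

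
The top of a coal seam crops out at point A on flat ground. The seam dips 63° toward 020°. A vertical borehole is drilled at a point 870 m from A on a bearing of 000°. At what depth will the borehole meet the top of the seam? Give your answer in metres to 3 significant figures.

1600 m

The hole lies 20° from the dip direction, so the down-dip offset is 870 × cos 20° = 817.53 m.
Depth = down-dip offset × tan(dip) = 817.53 × tan 63° = 817.53 × 1.9626
Depth = 1604.50 m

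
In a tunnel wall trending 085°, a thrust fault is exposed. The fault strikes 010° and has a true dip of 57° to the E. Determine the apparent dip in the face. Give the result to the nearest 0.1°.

56.1°

The strike is 010° and the section trends 085°; the acute angle between them is β = 75°.
tan α = tan 57° × sin 75° = 1.5399 × 0.9659 = 1.4874
α = arctan(1.4874) = 56.09°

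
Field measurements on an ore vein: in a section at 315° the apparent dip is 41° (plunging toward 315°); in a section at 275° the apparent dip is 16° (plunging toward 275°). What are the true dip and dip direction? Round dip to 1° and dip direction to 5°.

true dip 46°, dip direction 350°

The two traces are lines in the plane: v₁ = (sin 315°·cos 41°, cos 315°·cos 41°, −sin 41°), v₂ = (sin 275°·cos 16°, cos 275°·cos 16°, −sin 16°).
Cross product v₁ × v₂ gives the pole to the plane: n ∝ (-0.092, 0.481, 0.466).
Dip δ = arctan(|n_h|/n_z) = arctan(0.490/0.466) = 46.4°.
Dip direction = azimuth of (n_x, n_y) = atan2(-0.092, 0.481) = 349°.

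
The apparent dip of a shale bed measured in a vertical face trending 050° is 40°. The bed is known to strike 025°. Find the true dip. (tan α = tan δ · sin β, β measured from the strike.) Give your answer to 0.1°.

β = acute angle between strike 025° and section 050° = 25°.
tan(true dip) = tan 40° / sin 25° = 1.9855
δ = arctan(1.9855) = 63.27°

63.3°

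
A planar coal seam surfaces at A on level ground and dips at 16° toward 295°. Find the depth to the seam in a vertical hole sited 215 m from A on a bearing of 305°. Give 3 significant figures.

60.7 m

The hole lies 10° from the dip direction, so the down-dip offset is 215 × cos 10° = 211.73 m.
Depth = down-dip offset × tan(dip) = 211.73 × tan 16° = 211.73 × 0.2867
Depth = 60.71 m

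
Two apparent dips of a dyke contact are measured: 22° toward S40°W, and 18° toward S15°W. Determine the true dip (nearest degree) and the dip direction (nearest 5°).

true dip 23°, dip direction 235°

Each apparent-dip line lies in the plane. As unit vectors (x east, y north, z up), v₁ plunges 22°→S40°W and v₂ plunges 18°→S15°W.
Cross product v₁ × v₂ gives the pole to the plane: n ∝ (-0.125, -0.092, 0.373).
True dip = arccos(n_z / |n|) = arccos(0.9234) = 22.6°.
Dip direction = atan2(-0.125, -0.092) = 234° (azimuth of n's horizontal projection).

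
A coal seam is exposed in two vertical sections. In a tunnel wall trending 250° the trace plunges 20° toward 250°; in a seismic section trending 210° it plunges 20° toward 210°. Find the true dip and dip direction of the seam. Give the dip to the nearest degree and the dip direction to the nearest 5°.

Represent each trace as a vector plunging at its apparent dip toward its trend (east-north-up frame): v₁ = (-0.883, -0.321, -0.342), v₂ = (-0.470, -0.814, -0.342).
Cross product v₁ × v₂ gives the pole to the plane: n ∝ (-0.168, -0.141, 0.568).
tan δ = √(n_x²+n_y²)/n_z = 0.220/0.568, so δ = 21.2°.
Dip direction = azimuth of (n_x, n_y) = atan2(-0.168, -0.141) = 230°.

true dip 21°, dip direction 230°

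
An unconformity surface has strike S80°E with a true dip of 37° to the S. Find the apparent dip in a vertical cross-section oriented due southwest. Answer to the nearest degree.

32°

The section lies 55° from the strike.
tan α = tan 37° × sin 55° = 0.7536 × 0.8192 = 0.6173
α = arctan(0.6173) = 31.69°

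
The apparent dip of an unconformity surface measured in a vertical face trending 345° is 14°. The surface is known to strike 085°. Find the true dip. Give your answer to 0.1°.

14.2°

The section is 80° from the strike.
tan δ = tan α / sin β = tan 14° / sin 80° = 0.2493 / 0.9848 = 0.2532
δ = arctan(0.2532) = 14.21°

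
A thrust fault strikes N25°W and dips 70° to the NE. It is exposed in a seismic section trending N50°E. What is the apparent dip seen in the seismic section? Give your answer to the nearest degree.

69°

Angle between strike (N25°W) and section (N50°E): β = 75°.
tan α = tan 70° × sin 75° = 2.7475 × 0.9659 = 2.6539
apparent dip = arctan 2.6539 = 69.35°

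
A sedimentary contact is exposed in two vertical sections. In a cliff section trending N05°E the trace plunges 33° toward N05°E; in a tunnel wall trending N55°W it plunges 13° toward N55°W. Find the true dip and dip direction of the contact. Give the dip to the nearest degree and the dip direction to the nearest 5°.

true dip 33°, dip direction 015°

Each apparent-dip line lies in the plane. As unit vectors (x east, y north, z up), v₁ plunges 33°→N05°E and v₂ plunges 13°→N55°W.
Cross product v₁ × v₂ gives the pole to the plane: n ∝ (0.116, 0.451, 0.708).
tan δ = √(n_x²+n_y²)/n_z = 0.466/0.708, so δ = 33.4°.
The horizontal component of n points toward azimuth atan2(n_x, n_y) = 14°, the dip direction.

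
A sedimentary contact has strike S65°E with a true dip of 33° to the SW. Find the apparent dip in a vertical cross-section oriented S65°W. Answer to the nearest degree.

The strike is S65°E and the section trends S65°W; the acute angle between them is β = 50°.
tan(apparent dip) = tan 33° · sin 50° = 0.4975
apparent dip = arctan 0.4975 = 26.45°

26°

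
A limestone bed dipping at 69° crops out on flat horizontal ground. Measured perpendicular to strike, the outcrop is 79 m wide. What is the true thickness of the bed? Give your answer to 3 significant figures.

73.8 m

True thickness t = w · sin(dip) = 79 × sin 69°
t = 79 × 0.9336 = 73.753 m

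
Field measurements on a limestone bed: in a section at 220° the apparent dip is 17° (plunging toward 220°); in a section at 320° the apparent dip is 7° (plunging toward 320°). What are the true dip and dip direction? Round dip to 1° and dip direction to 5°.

true dip 19°, dip direction 250°

Each apparent-dip line lies in the plane. As unit vectors (x east, y north, z up), v₁ plunges 17°→220° and v₂ plunges 7°→320°.
n = v₁ × v₂ = (-0.312, -0.112, 0.935) (taken with n_z > 0).
Dip δ = arctan(|n_h|/n_z) = arctan(0.331/0.935) = 19.5°.
Dip direction = atan2(-0.312, -0.112) = 250° (azimuth of n's horizontal projection).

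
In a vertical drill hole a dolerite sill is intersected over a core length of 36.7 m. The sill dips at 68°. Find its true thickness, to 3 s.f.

13.7 m

True thickness t = h · cos(dip) = 36.7 × cos 68°
t = 36.7 × 0.3746 = 13.748 m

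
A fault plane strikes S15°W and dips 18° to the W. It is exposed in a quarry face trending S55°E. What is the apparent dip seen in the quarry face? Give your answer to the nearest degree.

The strike is S15°W and the section trends S55°E; the acute angle between them is β = 70°.
tan(apparent dip) = tan 18° · sin 70° = 0.3053
apparent dip = arctan 0.3053 = 16.98°

17°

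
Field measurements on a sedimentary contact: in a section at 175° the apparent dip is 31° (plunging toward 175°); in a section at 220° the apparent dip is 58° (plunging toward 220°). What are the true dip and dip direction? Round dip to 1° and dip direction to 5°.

Each apparent-dip line lies in the plane. As unit vectors (x east, y north, z up), v₁ plunges 31°→175° and v₂ plunges 58°→220°.
The plane normal is n = v₁ × v₂ ∝ (-0.515, -0.239, 0.321).
True dip = arccos(n_z / |n|) = arccos(0.4924) = 60.5°.
Dip direction = azimuth of (n_x, n_y) = atan2(-0.515, -0.239) = 245°.

true dip 61°, dip direction 245°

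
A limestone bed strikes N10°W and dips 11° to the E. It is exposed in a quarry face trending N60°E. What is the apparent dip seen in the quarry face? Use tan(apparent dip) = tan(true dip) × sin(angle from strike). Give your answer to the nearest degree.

Angle between strike (N10°W) and section (N60°E): β = 70°.
tan α = tan 11° × sin 70° = 0.1944 × 0.9397 = 0.1827
α = arctan(0.1827) = 10.35°

10°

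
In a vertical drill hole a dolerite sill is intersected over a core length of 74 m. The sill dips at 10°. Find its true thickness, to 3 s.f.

72.9 m

True thickness t = h · cos(dip) = 74 × cos 10°
t = 74 × 0.9848 = 72.876 m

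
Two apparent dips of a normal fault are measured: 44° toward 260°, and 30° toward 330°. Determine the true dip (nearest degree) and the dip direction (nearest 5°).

true dip 45°, dip direction 275°

Each apparent-dip line lies in the plane. As unit vectors (x east, y north, z up), v₁ plunges 44°→260° and v₂ plunges 30°→330°.
n = v₁ × v₂ = (-0.583, 0.053, 0.585) (taken with n_z > 0).
tan δ = √(n_x²+n_y²)/n_z = 0.586/0.585, so δ = 45.0°.
The horizontal component of n points toward azimuth atan2(n_x, n_y) = 275°, the dip direction.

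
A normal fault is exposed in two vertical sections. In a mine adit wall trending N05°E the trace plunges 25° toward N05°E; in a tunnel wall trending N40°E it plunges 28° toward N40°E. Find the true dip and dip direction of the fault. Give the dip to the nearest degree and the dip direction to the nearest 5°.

true dip 28°, dip direction 035°

Each apparent-dip line lies in the plane. As unit vectors (x east, y north, z up), v₁ plunges 25°→N05°E and v₂ plunges 28°→N40°E.
Cross product v₁ × v₂ gives the pole to the plane: n ∝ (0.138, 0.203, 0.459).
True dip = arccos(n_z / |n|) = arccos(0.8820) = 28.1°.
The horizontal component of n points toward azimuth atan2(n_x, n_y) = 34°, the dip direction.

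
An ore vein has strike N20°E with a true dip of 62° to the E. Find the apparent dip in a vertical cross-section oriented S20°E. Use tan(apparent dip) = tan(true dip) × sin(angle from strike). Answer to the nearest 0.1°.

50.4°

Angle between strike (N20°E) and section (S20°E): β = 40°.
tan α = tan 62° × sin 40° = 1.8807 × 0.6428 = 1.2089
apparent dip = arctan 1.2089 = 50.40°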